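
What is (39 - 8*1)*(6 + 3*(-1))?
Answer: 93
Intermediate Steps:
(39 - 8*1)*(6 + 3*(-1)) = (39 - 8)*(6 - 3) = 31*3 = 93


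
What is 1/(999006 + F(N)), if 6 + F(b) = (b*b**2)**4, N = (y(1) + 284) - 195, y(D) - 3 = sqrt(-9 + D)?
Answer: -I/(-344892978296841370287704*I + 94256612575713422213120*sqrt(2)) ≈ 2.5226e-24 - 9.7498e-25*I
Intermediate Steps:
y(D) = 3 + sqrt(-9 + D)
N = 92 + 2*I*sqrt(2) (N = ((3 + sqrt(-9 + 1)) + 284) - 195 = ((3 + sqrt(-8)) + 284) - 195 = ((3 + 2*I*sqrt(2)) + 284) - 195 = (287 + 2*I*sqrt(2)) - 195 = 92 + 2*I*sqrt(2) ≈ 92.0 + 2.8284*I)
F(b) = -6 + b**12 (F(b) = -6 + (b*b**2)**4 = -6 + (b**3)**4 = -6 + b**12)
1/(999006 + F(N)) = 1/(999006 + (-6 + (92 + 2*I*sqrt(2))**12)) = 1/(999000 + (92 + 2*I*sqrt(2))**12)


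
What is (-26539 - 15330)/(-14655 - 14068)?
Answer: 41869/28723 ≈ 1.4577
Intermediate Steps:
(-26539 - 15330)/(-14655 - 14068) = -41869/(-28723) = -41869*(-1/28723) = 41869/28723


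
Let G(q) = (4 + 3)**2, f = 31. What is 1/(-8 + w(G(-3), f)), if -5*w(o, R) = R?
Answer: -5/71 ≈ -0.070423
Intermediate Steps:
G(q) = 49 (G(q) = 7**2 = 49)
w(o, R) = -R/5
1/(-8 + w(G(-3), f)) = 1/(-8 - 1/5*31) = 1/(-8 - 31/5) = 1/(-71/5) = -5/71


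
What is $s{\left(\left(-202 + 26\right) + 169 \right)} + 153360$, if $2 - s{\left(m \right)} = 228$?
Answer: $153134$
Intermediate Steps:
$s{\left(m \right)} = -226$ ($s{\left(m \right)} = 2 - 228 = -226$)
$s{\left(\left(-202 + 26\right) + 169 \right)} + 153360 = -226 + 153360 = 153134$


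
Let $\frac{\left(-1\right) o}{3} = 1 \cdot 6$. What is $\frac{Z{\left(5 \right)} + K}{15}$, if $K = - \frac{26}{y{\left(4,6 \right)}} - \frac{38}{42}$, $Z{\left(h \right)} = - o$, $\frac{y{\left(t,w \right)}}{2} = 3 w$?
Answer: $\frac{2063}{1890} \approx 1.0915$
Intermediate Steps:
$y{\left(t,w \right)} = 6 w$ ($y{\left(t,w \right)} = 2 \cdot 3 w = 6 w$)
$o = -18$ ($o = - 3 \cdot 1 \cdot 6 = \left(-3\right) 6 = -18$)
$Z{\left(h \right)} = 18$ ($Z{\left(h \right)} = \left(-1\right) \left(-18\right) = 18$)
$K = - \frac{205}{126}$ ($K = - \frac{26}{6 \cdot 6} - \frac{38}{42} = - \frac{26}{36} - \frac{19}{21} = \left(-26\right) \frac{1}{36} - \frac{19}{21} = - \frac{13}{18} - \frac{19}{21} = - \frac{205}{126} \approx -1.627$)
$\frac{Z{\left(5 \right)} + K}{15} = \frac{18 - \frac{205}{126}}{15} = \frac{2063}{126} \cdot \frac{1}{15} = \frac{2063}{1890}$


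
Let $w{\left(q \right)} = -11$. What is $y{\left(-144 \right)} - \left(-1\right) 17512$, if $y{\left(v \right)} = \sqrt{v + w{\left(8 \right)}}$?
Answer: $17512 + i \sqrt{155} \approx 17512.0 + 12.45 i$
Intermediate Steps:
$y{\left(v \right)} = \sqrt{-11 + v}$ ($y{\left(v \right)} = \sqrt{v - 11} = \sqrt{-11 + v}$)
$y{\left(-144 \right)} - \left(-1\right) 17512 = \sqrt{-11 - 144} - \left(-1\right) 17512 = \sqrt{-155} - -17512 = i \sqrt{155} + 17512 = 17512 + i \sqrt{155}$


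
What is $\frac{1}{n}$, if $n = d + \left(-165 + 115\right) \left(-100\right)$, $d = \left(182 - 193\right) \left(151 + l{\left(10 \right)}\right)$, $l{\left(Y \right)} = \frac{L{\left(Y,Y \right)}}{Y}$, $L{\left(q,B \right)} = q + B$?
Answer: $\frac{1}{3317} \approx 0.00030148$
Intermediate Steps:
$L{\left(q,B \right)} = B + q$
$l{\left(Y \right)} = 2$ ($l{\left(Y \right)} = \frac{Y + Y}{Y} = \frac{2 Y}{Y} = 2$)
$d = -1683$ ($d = \left(182 - 193\right) \left(151 + 2\right) = \left(-11\right) 153 = -1683$)
$n = 3317$ ($n = -1683 + \left(-165 + 115\right) \left(-100\right) = -1683 - -5000 = -1683 + 5000 = 3317$)
$\frac{1}{n} = \frac{1}{3317}$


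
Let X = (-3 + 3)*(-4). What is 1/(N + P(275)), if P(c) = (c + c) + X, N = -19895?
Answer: -1/19345 ≈ -5.1693e-5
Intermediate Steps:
X = 0 (X = 0*(-4) = 0)
P(c) = 2*c (P(c) = (c + c) + 0 = 2*c + 0 = 2*c)
1/(N + P(275)) = 1/(-19895 + 2*275) = 1/(-19895 + 550) = 1/(-19345) = -1/19345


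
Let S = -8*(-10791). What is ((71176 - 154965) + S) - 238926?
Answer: -236387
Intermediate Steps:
S = 86328
((71176 - 154965) + S) - 238926 = ((71176 - 154965) + 86328) - 238926 = (-83789 + 86328) - 238926 = 2539 - 238926 = -236387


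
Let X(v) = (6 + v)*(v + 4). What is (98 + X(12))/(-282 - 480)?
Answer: -193/381 ≈ -0.50656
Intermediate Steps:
X(v) = (4 + v)*(6 + v) (X(v) = (6 + v)*(4 + v) = (4 + v)*(6 + v))
(98 + X(12))/(-282 - 480) = (98 + (24 + 12**2 + 10*12))/(-282 - 480) = (98 + (24 + 144 + 120))/(-762) = (98 + 288)*(-1/762) = 386*(-1/762) = -193/381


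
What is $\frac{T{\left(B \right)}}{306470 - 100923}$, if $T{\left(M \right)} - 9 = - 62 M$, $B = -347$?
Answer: $\frac{21523}{205547} \approx 0.10471$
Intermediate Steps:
$T{\left(M \right)} = 9 - 62 M$
$\frac{T{\left(B \right)}}{306470 - 100923} = \frac{9 - -21514}{306470 - 100923} = \frac{9 + 21514}{205547} = 21523 \cdot \frac{1}{205547} = \frac{21523}{205547}$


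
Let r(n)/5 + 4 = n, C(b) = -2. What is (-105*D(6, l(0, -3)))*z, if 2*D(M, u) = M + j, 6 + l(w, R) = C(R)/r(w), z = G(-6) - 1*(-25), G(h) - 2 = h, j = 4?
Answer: -11025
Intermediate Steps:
r(n) = -20 + 5*n
G(h) = 2 + h
z = 21 (z = (2 - 6) - 1*(-25) = -4 + 25 = 21)
l(w, R) = -6 - 2/(-20 + 5*w)
D(M, u) = 2 + M/2 (D(M, u) = (M + 4)/2 = (4 + M)/2 = 2 + M/2)
(-105*D(6, l(0, -3)))*z = -105*(2 + (1/2)*6)*21 = -105*(2 + 3)*21 = -105*5*21 = -525*21 = -11025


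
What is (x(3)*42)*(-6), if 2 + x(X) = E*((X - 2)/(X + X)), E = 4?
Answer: 336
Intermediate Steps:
x(X) = -2 + 2*(-2 + X)/X (x(X) = -2 + 4*((X - 2)/(X + X)) = -2 + 4*((-2 + X)/((2*X))) = -2 + 4*((-2 + X)*(1/(2*X))) = -2 + 4*((-2 + X)/(2*X)) = -2 + 2*(-2 + X)/X)
(x(3)*42)*(-6) = (-4/3*42)*(-6) = (-4*⅓*42)*(-6) = -4/3*42*(-6) = -56*(-6) = 336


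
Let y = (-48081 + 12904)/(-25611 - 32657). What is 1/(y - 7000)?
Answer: -58268/407840823 ≈ -0.00014287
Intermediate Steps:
y = 35177/58268 (y = -35177/(-58268) = -35177*(-1/58268) = 35177/58268 ≈ 0.60371)
1/(y - 7000) = 1/(35177/58268 - 7000) = 1/(-407840823/58268) = -58268/407840823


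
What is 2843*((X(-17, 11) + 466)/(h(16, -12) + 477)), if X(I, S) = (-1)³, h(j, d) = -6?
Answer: 440665/157 ≈ 2806.8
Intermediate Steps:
X(I, S) = -1
2843*((X(-17, 11) + 466)/(h(16, -12) + 477)) = 2843*((-1 + 466)/(-6 + 477)) = 2843*(465/471) = 2843*(465*(1/471)) = 2843*(155/157) = 440665/157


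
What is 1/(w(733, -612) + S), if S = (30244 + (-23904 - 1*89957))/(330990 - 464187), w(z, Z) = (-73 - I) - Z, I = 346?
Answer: 133197/25790638 ≈ 0.0051645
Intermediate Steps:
w(z, Z) = -419 - Z (w(z, Z) = (-73 - 1*346) - Z = (-73 - 346) - Z = -419 - Z)
S = 83617/133197 (S = (30244 + (-23904 - 89957))/(-133197) = (30244 - 113861)*(-1/133197) = -83617*(-1/133197) = 83617/133197 ≈ 0.62777)
1/(w(733, -612) + S) = 1/((-419 - 1*(-612)) + 83617/133197) = 1/((-419 + 612) + 83617/133197) = 1/(193 + 83617/133197) = 1/(25790638/133197) = 133197/25790638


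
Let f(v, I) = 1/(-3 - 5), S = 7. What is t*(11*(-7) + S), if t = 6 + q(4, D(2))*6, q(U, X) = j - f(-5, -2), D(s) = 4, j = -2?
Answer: 735/2 ≈ 367.50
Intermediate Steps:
f(v, I) = -⅛ (f(v, I) = 1/(-8) = -⅛)
q(U, X) = -15/8 (q(U, X) = -2 - 1*(-⅛) = -2 + ⅛ = -15/8)
t = -21/4 (t = 6 - 15/8*6 = 6 - 45/4 = -21/4 ≈ -5.2500)
t*(11*(-7) + S) = -21*(11*(-7) + 7)/4 = -21*(-77 + 7)/4 = -21/4*(-70) = 735/2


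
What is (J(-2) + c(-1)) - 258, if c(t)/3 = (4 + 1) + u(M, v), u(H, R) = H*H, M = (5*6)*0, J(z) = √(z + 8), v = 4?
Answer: -243 + √6 ≈ -240.55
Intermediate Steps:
J(z) = √(8 + z)
M = 0 (M = 30*0 = 0)
u(H, R) = H²
c(t) = 15 (c(t) = 3*((4 + 1) + 0²) = 3*(5 + 0) = 3*5 = 15)
(J(-2) + c(-1)) - 258 = (√(8 - 2) + 15) - 258 = (√6 + 15) - 258 = (15 + √6) - 258 = -243 + √6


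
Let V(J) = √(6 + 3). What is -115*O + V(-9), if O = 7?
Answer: -802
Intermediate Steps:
V(J) = 3 (V(J) = √9 = 3)
-115*O + V(-9) = -115*7 + 3 = -805 + 3 = -802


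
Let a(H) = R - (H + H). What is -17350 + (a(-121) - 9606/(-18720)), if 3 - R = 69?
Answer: -53581279/3120 ≈ -17174.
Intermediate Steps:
R = -66 (R = 3 - 1*69 = 3 - 69 = -66)
a(H) = -66 - 2*H (a(H) = -66 - (H + H) = -66 - 2*H)
-17350 + (a(-121) - 9606/(-18720)) = -17350 + ((-66 - 2*(-121)) - 9606/(-18720)) = -17350 + ((-66 + 242) - 9606*(-1/18720)) = -17350 + (176 + 1601/3120) = -17350 + 550721/3120 = -53581279/3120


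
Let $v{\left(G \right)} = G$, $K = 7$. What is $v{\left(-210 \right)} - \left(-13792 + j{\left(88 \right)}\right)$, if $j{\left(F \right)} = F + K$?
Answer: $13487$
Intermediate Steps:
$j{\left(F \right)} = 7 + F$ ($j{\left(F \right)} = F + 7 = 7 + F$)
$v{\left(-210 \right)} - \left(-13792 + j{\left(88 \right)}\right) = -210 + \left(13792 - \left(7 + 88\right)\right) = -210 + \left(13792 - 95\right) = -210 + 13697 = 13487$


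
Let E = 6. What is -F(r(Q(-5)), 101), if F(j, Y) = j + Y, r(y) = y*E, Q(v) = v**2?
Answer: -251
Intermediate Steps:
r(y) = 6*y (r(y) = y*6 = 6*y)
F(j, Y) = Y + j
-F(r(Q(-5)), 101) = -(101 + 6*(-5)**2) = -(101 + 6*25) = -(101 + 150) = -1*251 = -251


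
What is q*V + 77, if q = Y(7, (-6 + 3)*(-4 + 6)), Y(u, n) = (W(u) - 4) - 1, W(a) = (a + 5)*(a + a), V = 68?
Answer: 11161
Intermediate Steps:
W(a) = 2*a*(5 + a) (W(a) = (5 + a)*(2*a) = 2*a*(5 + a))
Y(u, n) = -5 + 2*u*(5 + u) (Y(u, n) = (2*u*(5 + u) - 4) - 1 = (-4 + 2*u*(5 + u)) - 1 = -5 + 2*u*(5 + u))
q = 163 (q = -5 + 2*7*(5 + 7) = -5 + 2*7*12 = -5 + 168 = 163)
q*V + 77 = 163*68 + 77 = 11084 + 77 = 11161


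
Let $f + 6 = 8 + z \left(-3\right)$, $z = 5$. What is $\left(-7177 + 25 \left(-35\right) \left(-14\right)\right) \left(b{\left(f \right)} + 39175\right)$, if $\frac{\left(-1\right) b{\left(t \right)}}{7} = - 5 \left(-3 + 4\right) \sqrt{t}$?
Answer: $198734775 + 177555 i \sqrt{13} \approx 1.9873 \cdot 10^{8} + 6.4018 \cdot 10^{5} i$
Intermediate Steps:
$f = -13$ ($f = -6 + \left(8 + 5 \left(-3\right)\right) = -6 + \left(8 - 15\right) = -6 - 7 = -13$)
$b{\left(t \right)} = 35 \sqrt{t}$ ($b{\left(t \right)} = - 7 - 5 \left(-3 + 4\right) \sqrt{t} = - 7 \left(-5\right) 1 \sqrt{t} = - 7 \left(- 5 \sqrt{t}\right) = 35 \sqrt{t}$)
$\left(-7177 + 25 \left(-35\right) \left(-14\right)\right) \left(b{\left(f \right)} + 39175\right) = \left(-7177 + 25 \left(-35\right) \left(-14\right)\right) \left(35 \sqrt{-13} + 39175\right) = \left(-7177 - -12250\right) \left(35 i \sqrt{13} + 39175\right) = \left(-7177 + 12250\right) \left(35 i \sqrt{13} + 39175\right) = 5073 \left(39175 + 35 i \sqrt{13}\right) = 198734775 + 177555 i \sqrt{13}$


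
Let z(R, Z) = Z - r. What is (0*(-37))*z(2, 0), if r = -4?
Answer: 0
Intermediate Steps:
z(R, Z) = 4 + Z (z(R, Z) = Z - 1*(-4) = Z + 4 = 4 + Z)
(0*(-37))*z(2, 0) = (0*(-37))*(4 + 0) = 0*4 = 0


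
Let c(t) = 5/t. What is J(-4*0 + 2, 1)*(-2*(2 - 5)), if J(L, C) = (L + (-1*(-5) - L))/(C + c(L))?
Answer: 60/7 ≈ 8.5714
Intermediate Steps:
J(L, C) = 5/(C + 5/L) (J(L, C) = (L + (-1*(-5) - L))/(C + 5/L) = (L + (5 - L))/(C + 5/L) = 5/(C + 5/L))
J(-4*0 + 2, 1)*(-2*(2 - 5)) = (5*(-4*0 + 2)/(5 + 1*(-4*0 + 2)))*(-2*(2 - 5)) = (5*(0 + 2)/(5 + 1*(0 + 2)))*(-2*(-3)) = (5*2/(5 + 1*2))*6 = (5*2/(5 + 2))*6 = (5*2/7)*6 = (5*2*(1/7))*6 = (10/7)*6 = 60/7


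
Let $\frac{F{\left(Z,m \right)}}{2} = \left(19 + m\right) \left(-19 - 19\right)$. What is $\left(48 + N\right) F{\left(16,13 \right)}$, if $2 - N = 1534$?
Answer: $3609088$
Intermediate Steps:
$N = -1532$ ($N = 2 - 1534 = -1532$)
$F{\left(Z,m \right)} = -1444 - 76 m$ ($F{\left(Z,m \right)} = 2 \left(19 + m\right) \left(-19 - 19\right) = 2 \left(19 + m\right) \left(-38\right) = 2 \left(-722 - 38 m\right) = -1444 - 76 m$)
$\left(48 + N\right) F{\left(16,13 \right)} = \left(48 - 1532\right) \left(-1444 - 988\right) = - 1484 \left(-1444 - 988\right) = \left(-1484\right) \left(-2432\right) = 3609088$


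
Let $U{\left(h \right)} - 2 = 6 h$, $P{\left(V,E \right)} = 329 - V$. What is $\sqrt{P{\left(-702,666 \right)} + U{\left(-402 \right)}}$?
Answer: $i \sqrt{1379} \approx 37.135 i$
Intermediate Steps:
$U{\left(h \right)} = 2 + 6 h$
$\sqrt{P{\left(-702,666 \right)} + U{\left(-402 \right)}} = \sqrt{\left(329 - -702\right) + \left(2 + 6 \left(-402\right)\right)} = \sqrt{\left(329 + 702\right) + \left(2 - 2412\right)} = \sqrt{1031 - 2410} = \sqrt{-1379} = i \sqrt{1379}$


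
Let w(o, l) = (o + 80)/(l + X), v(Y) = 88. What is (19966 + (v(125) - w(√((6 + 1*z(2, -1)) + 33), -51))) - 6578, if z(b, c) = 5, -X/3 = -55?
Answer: 768092/57 - √11/57 ≈ 13475.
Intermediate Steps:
X = 165 (X = -3*(-55) = 165)
w(o, l) = (80 + o)/(165 + l) (w(o, l) = (o + 80)/(l + 165) = (80 + o)/(165 + l))
(19966 + (v(125) - w(√((6 + 1*z(2, -1)) + 33), -51))) - 6578 = (19966 + (88 - (80 + √((6 + 1*5) + 33))/(165 - 51))) - 6578 = (19966 + (88 - (80 + √((6 + 5) + 33))/114)) - 6578 = (19966 + (88 - (80 + √(11 + 33))/114)) - 6578 = (19966 + (88 - (80 + √44)/114)) - 6578 = (19966 + (88 - (80 + 2*√11)/114)) - 6578 = (19966 + (88 - (40/57 + √11/57))) - 6578 = (19966 + (88 + (-40/57 - √11/57))) - 6578 = (19966 + (4976/57 - √11/57)) - 6578 = (1143038/57 - √11/57) - 6578 = 768092/57 - √11/57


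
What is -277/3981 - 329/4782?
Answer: -292707/2115238 ≈ -0.13838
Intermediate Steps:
-277/3981 - 329/4782 = -292707/2115238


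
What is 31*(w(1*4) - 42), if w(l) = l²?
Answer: -806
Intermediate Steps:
31*(w(1*4) - 42) = 31*((1*4)² - 42) = 31*(4² - 42) = 31*(16 - 42) = 31*(-26) = -806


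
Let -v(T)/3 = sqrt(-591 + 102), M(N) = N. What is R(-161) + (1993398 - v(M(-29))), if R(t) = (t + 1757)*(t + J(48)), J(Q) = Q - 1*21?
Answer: 1779534 + 3*I*sqrt(489) ≈ 1.7795e+6 + 66.34*I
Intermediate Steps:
J(Q) = -21 + Q (J(Q) = Q - 21 = -21 + Q)
v(T) = -3*I*sqrt(489) (v(T) = -3*sqrt(-591 + 102) = -3*I*sqrt(489))
R(t) = (27 + t)*(1757 + t) (R(t) = (t + 1757)*(t + (-21 + 48)) = (1757 + t)*(t + 27) = (1757 + t)*(27 + t) = (27 + t)*(1757 + t))
R(-161) + (1993398 - v(M(-29))) = (47439 + (-161)**2 + 1784*(-161)) + (1993398 - (-3)*I*sqrt(489)) = (47439 + 25921 - 287224) + (1993398 + 3*I*sqrt(489)) = -213864 + (1993398 + 3*I*sqrt(489)) = 1779534 + 3*I*sqrt(489)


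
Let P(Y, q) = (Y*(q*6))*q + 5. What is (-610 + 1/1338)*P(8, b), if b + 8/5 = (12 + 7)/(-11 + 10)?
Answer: -415726486903/33450 ≈ -1.2428e+7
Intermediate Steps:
b = -103/5 (b = -8/5 + (12 + 7)/(-11 + 10) = -8/5 + 19/(-1) = -8/5 + 19*(-1) = -8/5 - 19 = -103/5 ≈ -20.600)
P(Y, q) = 5 + 6*Y*q² (P(Y, q) = (Y*(6*q))*q + 5 = (6*Y*q)*q + 5 = 6*Y*q² + 5 = 5 + 6*Y*q²)
(-610 + 1/1338)*P(8, b) = (-610 + 1/1338)*(5 + 6*8*(-103/5)²) = (-610 + 1/1338)*(5 + 6*8*(10609/25)) = -816179*(5 + 509232/25)/1338 = -816179/1338*509357/25 = -415726486903/33450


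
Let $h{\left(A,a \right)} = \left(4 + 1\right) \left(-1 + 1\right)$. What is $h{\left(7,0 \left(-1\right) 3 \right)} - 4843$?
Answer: $-4843$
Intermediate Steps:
$h{\left(A,a \right)} = 0$ ($h{\left(A,a \right)} = 5 \cdot 0 = 0$)
$h{\left(7,0 \left(-1\right) 3 \right)} - 4843 = 0 - 4843 = -4843$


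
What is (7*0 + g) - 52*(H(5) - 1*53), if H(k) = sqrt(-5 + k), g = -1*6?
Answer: 2750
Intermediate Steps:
g = -6
(7*0 + g) - 52*(H(5) - 1*53) = (7*0 - 6) - 52*(sqrt(-5 + 5) - 1*53) = (0 - 6) - 52*(sqrt(0) - 53) = -6 - 52*(0 - 53) = -6 - 52*(-53) = -6 + 2756 = 2750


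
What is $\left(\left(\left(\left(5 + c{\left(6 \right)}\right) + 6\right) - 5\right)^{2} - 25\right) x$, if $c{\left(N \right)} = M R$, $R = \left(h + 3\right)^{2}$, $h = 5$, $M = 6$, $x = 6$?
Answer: $912450$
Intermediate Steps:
$R = 64$ ($R = \left(5 + 3\right)^{2} = 8^{2} = 64$)
$c{\left(N \right)} = 384$ ($c{\left(N \right)} = 6 \cdot 64 = 384$)
$\left(\left(\left(\left(5 + c{\left(6 \right)}\right) + 6\right) - 5\right)^{2} - 25\right) x = \left(\left(\left(\left(5 + 384\right) + 6\right) - 5\right)^{2} - 25\right) 6 = \left(\left(\left(389 + 6\right) - 5\right)^{2} - 25\right) 6 = \left(\left(395 - 5\right)^{2} - 25\right) 6 = \left(390^{2} - 25\right) 6 = \left(152100 - 25\right) 6 = 152075 \cdot 6 = 912450$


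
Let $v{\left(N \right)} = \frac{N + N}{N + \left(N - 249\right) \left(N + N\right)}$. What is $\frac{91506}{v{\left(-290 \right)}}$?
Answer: $-49275981$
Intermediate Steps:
$v{\left(N \right)} = \frac{2 N}{N + 2 N \left(-249 + N\right)}$ ($v{\left(N \right)} = \frac{2 N}{N + \left(-249 + N\right) 2 N} = \frac{2 N}{N + 2 N \left(-249 + N\right)}$)
$\frac{91506}{v{\left(-290 \right)}} = \frac{91506}{2 \frac{1}{-497 + 2 \left(-290\right)}} = \frac{91506}{2 \frac{1}{-497 - 580}} = \frac{91506}{2 \frac{1}{-1077}} = \frac{91506}{2 \left(- \frac{1}{1077}\right)} = \frac{91506}{- \frac{2}{1077}} = 91506 \left(- \frac{1077}{2}\right) = -49275981$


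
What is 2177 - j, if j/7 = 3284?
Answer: -20811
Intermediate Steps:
j = 22988 (j = 7*3284 = 22988)
2177 - j = 2177 - 1*22988 = 2177 - 22988 = -20811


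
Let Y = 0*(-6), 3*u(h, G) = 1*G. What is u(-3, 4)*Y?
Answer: 0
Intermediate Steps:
u(h, G) = G/3 (u(h, G) = (1*G)/3 = G/3)
Y = 0
u(-3, 4)*Y = ((⅓)*4)*0 = (4/3)*0 = 0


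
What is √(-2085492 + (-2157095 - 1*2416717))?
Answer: 2*I*√1664826 ≈ 2580.6*I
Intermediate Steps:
√(-2085492 + (-2157095 - 1*2416717)) = √(-2085492 + (-2157095 - 2416717)) = √(-2085492 - 4573812) = √(-6659304) = 2*I*√1664826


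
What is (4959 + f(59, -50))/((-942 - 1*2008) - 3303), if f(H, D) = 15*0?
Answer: -4959/6253 ≈ -0.79306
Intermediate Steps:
f(H, D) = 0
(4959 + f(59, -50))/((-942 - 1*2008) - 3303) = (4959 + 0)/((-942 - 1*2008) - 3303) = 4959/((-942 - 2008) - 3303) = 4959/(-2950 - 3303) = 4959/(-6253) = 4959*(-1/6253) = -4959/6253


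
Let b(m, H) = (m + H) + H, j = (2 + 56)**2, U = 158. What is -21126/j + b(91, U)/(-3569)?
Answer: -38383921/6003058 ≈ -6.3941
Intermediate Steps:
j = 3364 (j = 58**2 = 3364)
b(m, H) = m + 2*H (b(m, H) = (H + m) + H = m + 2*H)
-21126/j + b(91, U)/(-3569) = -21126/3364 + (91 + 2*158)/(-3569) = -21126*1/3364 + (91 + 316)*(-1/3569) = -10563/1682 + 407*(-1/3569) = -10563/1682 - 407/3569 = -38383921/6003058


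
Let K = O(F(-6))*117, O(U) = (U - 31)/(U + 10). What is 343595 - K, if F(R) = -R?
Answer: 5500445/16 ≈ 3.4378e+5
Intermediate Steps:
O(U) = (-31 + U)/(10 + U)
K = -2925/16 (K = ((-31 - 1*(-6))/(10 - 1*(-6)))*117 = ((-31 + 6)/(10 + 6))*117 = (-25/16)*117 = ((1/16)*(-25))*117 = -25/16*117 = -2925/16 ≈ -182.81)
343595 - K = 343595 - 1*(-2925/16) = 343595 + 2925/16 = 5500445/16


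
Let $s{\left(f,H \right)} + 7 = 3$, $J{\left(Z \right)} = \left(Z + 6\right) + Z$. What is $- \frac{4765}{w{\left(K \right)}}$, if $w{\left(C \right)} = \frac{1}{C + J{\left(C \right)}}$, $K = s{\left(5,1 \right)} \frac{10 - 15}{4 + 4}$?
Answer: $- \frac{128655}{2} \approx -64328.0$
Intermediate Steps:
$J{\left(Z \right)} = 6 + 2 Z$ ($J{\left(Z \right)} = \left(6 + Z\right) + Z = 6 + 2 Z$)
$s{\left(f,H \right)} = -4$ ($s{\left(f,H \right)} = -7 + 3 = -4$)
$K = \frac{5}{2}$ ($K = - 4 \frac{10 - 15}{4 + 4} = - 4 \left(- \frac{5}{8}\right) = - 4 \left(\left(-5\right) \frac{1}{8}\right) = \left(-4\right) \left(- \frac{5}{8}\right) = \frac{5}{2} \approx 2.5$)
$w{\left(C \right)} = \frac{1}{6 + 3 C}$ ($w{\left(C \right)} = \frac{1}{C + \left(6 + 2 C\right)} = \frac{1}{6 + 3 C}$)
$- \frac{4765}{w{\left(K \right)}} = - \frac{4765}{\frac{1}{3} \frac{1}{2 + \frac{5}{2}}} = - \frac{4765}{\frac{1}{3} \frac{1}{\frac{9}{2}}} = - \frac{4765}{\frac{1}{3} \cdot \frac{2}{9}} = - \frac{4765}{\frac{2}{27}} = \left(-4765\right) \frac{27}{2} = - \frac{128655}{2}$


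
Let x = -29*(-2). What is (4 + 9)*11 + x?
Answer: 201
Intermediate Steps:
x = 58
(4 + 9)*11 + x = (4 + 9)*11 + 58 = 13*11 + 58 = 143 + 58 = 201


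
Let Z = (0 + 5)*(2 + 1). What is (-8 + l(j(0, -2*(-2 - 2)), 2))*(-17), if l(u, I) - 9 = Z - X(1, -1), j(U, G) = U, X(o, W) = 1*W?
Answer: -289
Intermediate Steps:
X(o, W) = W
Z = 15 (Z = 5*3 = 15)
l(u, I) = 25 (l(u, I) = 9 + (15 - 1*(-1)) = 9 + (15 + 1) = 9 + 16 = 25)
(-8 + l(j(0, -2*(-2 - 2)), 2))*(-17) = (-8 + 25)*(-17) = 17*(-17) = -289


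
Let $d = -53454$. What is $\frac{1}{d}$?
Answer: $- \frac{1}{53454} \approx -1.8708 \cdot 10^{-5}$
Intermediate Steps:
$\frac{1}{d} = \frac{1}{-53454} = - \frac{1}{53454}$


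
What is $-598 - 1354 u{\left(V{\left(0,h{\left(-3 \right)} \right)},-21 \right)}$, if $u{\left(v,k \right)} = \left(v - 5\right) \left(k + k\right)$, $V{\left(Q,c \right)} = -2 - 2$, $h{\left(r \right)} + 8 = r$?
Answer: $-512410$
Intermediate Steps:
$h{\left(r \right)} = -8 + r$
$V{\left(Q,c \right)} = -4$
$u{\left(v,k \right)} = 2 k \left(-5 + v\right)$ ($u{\left(v,k \right)} = \left(-5 + v\right) 2 k = 2 k \left(-5 + v\right)$)
$-598 - 1354 u{\left(V{\left(0,h{\left(-3 \right)} \right)},-21 \right)} = -598 - 1354 \cdot 2 \left(-21\right) \left(-5 - 4\right) = -598 - 1354 \cdot 2 \left(-21\right) \left(-9\right) = -598 - 511812 = -512410$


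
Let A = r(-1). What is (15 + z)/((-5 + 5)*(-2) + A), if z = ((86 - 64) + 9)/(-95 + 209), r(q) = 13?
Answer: 1741/1482 ≈ 1.1748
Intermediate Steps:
A = 13
z = 31/114 (z = (22 + 9)/114 = 31*(1/114) = 31/114 ≈ 0.27193)
(15 + z)/((-5 + 5)*(-2) + A) = (15 + 31/114)/((-5 + 5)*(-2) + 13) = 1741/(114*(0*(-2) + 13)) = 1741/(114*(0 + 13)) = (1741/114)/13 = (1741/114)*(1/13) = 1741/1482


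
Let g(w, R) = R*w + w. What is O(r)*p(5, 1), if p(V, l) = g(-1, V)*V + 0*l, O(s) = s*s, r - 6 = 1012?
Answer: -31089720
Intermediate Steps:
r = 1018 (r = 6 + 1012 = 1018)
O(s) = s²
g(w, R) = w + R*w
p(V, l) = V*(-1 - V) (p(V, l) = (-(1 + V))*V + 0*l = (-1 - V)*V + 0 = V*(-1 - V) + 0 = V*(-1 - V))
O(r)*p(5, 1) = 1018²*(-1*5*(1 + 5)) = 1036324*(-1*5*6) = 1036324*(-30) = -31089720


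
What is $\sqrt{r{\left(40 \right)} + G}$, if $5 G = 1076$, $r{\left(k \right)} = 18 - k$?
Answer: $\frac{\sqrt{4830}}{5} \approx 13.9$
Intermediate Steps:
$G = \frac{1076}{5}$ ($G = \frac{1}{5} \cdot 1076 = \frac{1076}{5} \approx 215.2$)
$\sqrt{r{\left(40 \right)} + G} = \sqrt{\left(18 - 40\right) + \frac{1076}{5}} = \sqrt{-22 + \frac{1076}{5}} = \sqrt{\frac{966}{5}} = \frac{\sqrt{4830}}{5}$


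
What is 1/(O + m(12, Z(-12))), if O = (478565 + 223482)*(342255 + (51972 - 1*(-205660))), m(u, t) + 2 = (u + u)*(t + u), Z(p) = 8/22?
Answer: 11/4632637558821 ≈ 2.3745e-12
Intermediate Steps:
Z(p) = 4/11 (Z(p) = 8*(1/22) = 4/11)
m(u, t) = -2 + 2*u*(t + u) (m(u, t) = -2 + (u + u)*(t + u) = -2 + (2*u)*(t + u) = -2 + 2*u*(t + u))
O = 421148868689 (O = 702047*(342255 + (51972 + 205660)) = 702047*(342255 + 257632) = 702047*599887 = 421148868689)
1/(O + m(12, Z(-12))) = 1/(421148868689 + (-2 + 2*12**2 + 2*(4/11)*12)) = 1/(421148868689 + (-2 + 2*144 + 96/11)) = 1/(421148868689 + (-2 + 288 + 96/11)) = 1/(421148868689 + 3242/11) = 1/(4632637558821/11) = 11/4632637558821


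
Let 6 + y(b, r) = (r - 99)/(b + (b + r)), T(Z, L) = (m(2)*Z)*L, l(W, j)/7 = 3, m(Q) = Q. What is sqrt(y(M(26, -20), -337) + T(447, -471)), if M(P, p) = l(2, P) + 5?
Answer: 2*I*sqrt(8550524685)/285 ≈ 648.91*I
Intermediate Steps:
l(W, j) = 21 (l(W, j) = 7*3 = 21)
T(Z, L) = 2*L*Z (T(Z, L) = (2*Z)*L = 2*L*Z)
M(P, p) = 26 (M(P, p) = 21 + 5 = 26)
y(b, r) = -6 + (-99 + r)/(r + 2*b) (y(b, r) = -6 + (r - 99)/(b + (b + r)) = -6 + (-99 + r)/(r + 2*b))
sqrt(y(M(26, -20), -337) + T(447, -471)) = sqrt((-99 - 12*26 - 5*(-337))/(-337 + 2*26) + 2*(-471)*447) = sqrt((-99 - 312 + 1685)/(-337 + 52) - 421074) = sqrt(1274/(-285) - 421074) = sqrt(-1/285*1274 - 421074) = sqrt(-1274/285 - 421074) = sqrt(-120007364/285) = 2*I*sqrt(8550524685)/285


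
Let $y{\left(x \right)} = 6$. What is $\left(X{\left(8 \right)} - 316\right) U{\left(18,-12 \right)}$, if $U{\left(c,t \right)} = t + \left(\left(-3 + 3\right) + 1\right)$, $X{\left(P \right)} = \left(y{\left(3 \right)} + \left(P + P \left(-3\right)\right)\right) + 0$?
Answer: $3586$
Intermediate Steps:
$X{\left(P \right)} = 6 - 2 P$ ($X{\left(P \right)} = \left(6 + \left(P + P \left(-3\right)\right)\right) + 0 = \left(6 + \left(P - 3 P\right)\right) + 0 = \left(6 - 2 P\right) + 0 = 6 - 2 P$)
$U{\left(c,t \right)} = 1 + t$ ($U{\left(c,t \right)} = t + \left(0 + 1\right) = t + 1 = 1 + t$)
$\left(X{\left(8 \right)} - 316\right) U{\left(18,-12 \right)} = \left(\left(6 - 16\right) - 316\right) \left(1 - 12\right) = \left(\left(6 - 16\right) - 316\right) \left(-11\right) = \left(-10 - 316\right) \left(-11\right) = \left(-326\right) \left(-11\right) = 3586$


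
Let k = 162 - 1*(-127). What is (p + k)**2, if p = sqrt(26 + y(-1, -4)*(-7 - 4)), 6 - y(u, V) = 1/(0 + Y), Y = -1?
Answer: (289 + I*sqrt(51))**2 ≈ 83470.0 + 4127.7*I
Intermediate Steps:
y(u, V) = 7 (y(u, V) = 6 - 1/(0 - 1) = 6 - 1/(-1) = 6 - 1*(-1) = 6 + 1 = 7)
k = 289 (k = 162 + 127 = 289)
p = I*sqrt(51) (p = sqrt(26 + 7*(-7 - 4)) = sqrt(26 + 7*(-11)) = sqrt(26 - 77) = sqrt(-51) = I*sqrt(51) ≈ 7.1414*I)
(p + k)**2 = (I*sqrt(51) + 289)**2 = (289 + I*sqrt(51))**2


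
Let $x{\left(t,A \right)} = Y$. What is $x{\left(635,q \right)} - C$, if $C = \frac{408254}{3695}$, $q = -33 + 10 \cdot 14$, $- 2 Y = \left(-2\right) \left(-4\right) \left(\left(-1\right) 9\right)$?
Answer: $- \frac{275234}{3695} \approx -74.488$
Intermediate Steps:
$Y = 36$ ($Y = - \frac{\left(-2\right) \left(-4\right) \left(\left(-1\right) 9\right)}{2} = - \frac{8 \left(-9\right)}{2} = \left(- \frac{1}{2}\right) \left(-72\right) = 36$)
$q = 107$ ($q = -33 + 140 = 107$)
$x{\left(t,A \right)} = 36$
$C = \frac{408254}{3695}$ ($C = 408254 \cdot \frac{1}{3695} = \frac{408254}{3695} \approx 110.49$)
$x{\left(635,q \right)} - C = 36 - \frac{408254}{3695} = - \frac{275234}{3695}$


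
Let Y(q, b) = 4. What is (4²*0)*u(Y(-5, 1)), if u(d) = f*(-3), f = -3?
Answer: 0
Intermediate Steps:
u(d) = 9 (u(d) = -3*(-3) = 9)
(4²*0)*u(Y(-5, 1)) = (4²*0)*9 = (16*0)*9 = 0*9 = 0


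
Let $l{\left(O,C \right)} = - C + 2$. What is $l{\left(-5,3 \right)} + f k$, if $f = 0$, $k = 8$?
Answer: $-1$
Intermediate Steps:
$l{\left(O,C \right)} = 2 - C$
$l{\left(-5,3 \right)} + f k = \left(2 - 3\right) + 0 \cdot 8 = \left(2 - 3\right) + 0 = -1 + 0 = -1$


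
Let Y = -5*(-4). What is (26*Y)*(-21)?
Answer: -10920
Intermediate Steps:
Y = 20
(26*Y)*(-21) = (26*20)*(-21) = 520*(-21) = -10920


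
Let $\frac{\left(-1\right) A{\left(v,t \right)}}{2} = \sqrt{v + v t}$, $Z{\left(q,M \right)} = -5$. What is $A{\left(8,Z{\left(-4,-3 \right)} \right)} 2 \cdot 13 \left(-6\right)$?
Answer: $1248 i \sqrt{2} \approx 1764.9 i$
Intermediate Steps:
$A{\left(v,t \right)} = - 2 \sqrt{v + t v}$ ($A{\left(v,t \right)} = - 2 \sqrt{v + v t} = - 2 \sqrt{v + t v}$)
$A{\left(8,Z{\left(-4,-3 \right)} \right)} 2 \cdot 13 \left(-6\right) = - 2 \sqrt{8 \left(1 - 5\right)} 2 \cdot 13 \left(-6\right) = - 2 \sqrt{8 \left(-4\right)} 26 \left(-6\right) = - 2 \sqrt{-32} \left(-156\right) = - 2 \cdot 4 i \sqrt{2} \left(-156\right) = - 8 i \sqrt{2} \left(-156\right) = 1248 i \sqrt{2}$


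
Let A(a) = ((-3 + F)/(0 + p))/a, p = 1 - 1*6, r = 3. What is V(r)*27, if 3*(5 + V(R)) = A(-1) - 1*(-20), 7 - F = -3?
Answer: 288/5 ≈ 57.600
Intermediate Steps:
p = -5 (p = 1 - 6 = -5)
F = 10 (F = 7 - 1*(-3) = 7 + 3 = 10)
A(a) = -7/(5*a) (A(a) = ((-3 + 10)/(0 - 5))/a = (7/(-5))/a = (7*(-1/5))/a = -7/(5*a))
V(R) = 32/15 (V(R) = -5 + (-7/5/(-1) - 1*(-20))/3 = -5 + (-7/5*(-1) + 20)/3 = -5 + (7/5 + 20)/3 = -5 + (1/3)*(107/5) = -5 + 107/15 = 32/15)
V(r)*27 = (32/15)*27 = 288/5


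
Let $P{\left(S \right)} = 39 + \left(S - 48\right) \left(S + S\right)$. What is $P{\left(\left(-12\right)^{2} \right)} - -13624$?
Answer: $41311$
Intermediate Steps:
$P{\left(S \right)} = 39 + 2 S \left(-48 + S\right)$ ($P{\left(S \right)} = 39 + \left(-48 + S\right) 2 S = 39 + 2 S \left(-48 + S\right)$)
$P{\left(\left(-12\right)^{2} \right)} - -13624 = \left(39 - 96 \left(-12\right)^{2} + 2 \left(\left(-12\right)^{2}\right)^{2}\right) - -13624 = \left(39 - 13824 + 2 \cdot 144^{2}\right) + 13624 = \left(39 - 13824 + 2 \cdot 20736\right) + 13624 = \left(39 - 13824 + 41472\right) + 13624 = 27687 + 13624 = 41311$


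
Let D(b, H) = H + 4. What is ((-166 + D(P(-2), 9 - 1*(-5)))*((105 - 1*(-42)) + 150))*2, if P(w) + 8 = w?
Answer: -87912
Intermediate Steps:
P(w) = -8 + w
D(b, H) = 4 + H
((-166 + D(P(-2), 9 - 1*(-5)))*((105 - 1*(-42)) + 150))*2 = ((-166 + (4 + (9 - 1*(-5))))*((105 - 1*(-42)) + 150))*2 = ((-166 + (4 + (9 + 5)))*((105 + 42) + 150))*2 = ((-166 + (4 + 14))*(147 + 150))*2 = ((-166 + 18)*297)*2 = -148*297*2 = -43956*2 = -87912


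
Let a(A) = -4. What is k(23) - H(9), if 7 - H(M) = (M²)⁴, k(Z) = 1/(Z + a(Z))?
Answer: 817887567/19 ≈ 4.3047e+7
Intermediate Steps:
k(Z) = 1/(-4 + Z) (k(Z) = 1/(Z - 4) = 1/(-4 + Z))
H(M) = 7 - M⁸ (H(M) = 7 - (M²)⁴ = 7 - M⁸)
k(23) - H(9) = 1/(-4 + 23) - (7 - 1*9⁸) = 1/19 - (7 - 1*43046721) = 1/19 - (7 - 43046721) = 1/19 - 1*(-43046714) = 1/19 + 43046714 = 817887567/19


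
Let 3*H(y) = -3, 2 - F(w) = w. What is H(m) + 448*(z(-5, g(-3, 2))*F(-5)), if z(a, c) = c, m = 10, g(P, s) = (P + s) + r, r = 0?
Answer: -3137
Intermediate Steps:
F(w) = 2 - w
g(P, s) = P + s (g(P, s) = (P + s) + 0 = P + s)
H(y) = -1 (H(y) = (⅓)*(-3) = -1)
H(m) + 448*(z(-5, g(-3, 2))*F(-5)) = -1 + 448*((-3 + 2)*(2 - 1*(-5))) = -1 + 448*(-(2 + 5)) = -1 + 448*(-1*7) = -1 + 448*(-7) = -1 - 3136 = -3137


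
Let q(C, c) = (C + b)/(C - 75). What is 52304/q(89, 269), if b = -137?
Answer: -45766/3 ≈ -15255.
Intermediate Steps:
q(C, c) = (-137 + C)/(-75 + C) (q(C, c) = (C - 137)/(C - 75) = (-137 + C)/(-75 + C))
52304/q(89, 269) = 52304/(((-137 + 89)/(-75 + 89))) = 52304/((-48/14)) = 52304/(((1/14)*(-48))) = 52304/(-24/7) = 52304*(-7/24) = -45766/3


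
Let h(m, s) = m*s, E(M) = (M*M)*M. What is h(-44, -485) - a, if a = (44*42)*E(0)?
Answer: 21340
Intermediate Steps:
E(M) = M³ (E(M) = M²*M = M³)
a = 0 (a = (44*42)*0³ = 1848*0 = 0)
h(-44, -485) - a = -44*(-485) - 1*0 = 21340 + 0 = 21340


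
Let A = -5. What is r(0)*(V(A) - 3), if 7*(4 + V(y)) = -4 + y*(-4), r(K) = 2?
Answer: -66/7 ≈ -9.4286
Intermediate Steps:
V(y) = -32/7 - 4*y/7 (V(y) = -4 + (-4 + y*(-4))/7 = -4 + (-4 - 4*y)/7 = -4 + (-4/7 - 4*y/7) = -32/7 - 4*y/7)
r(0)*(V(A) - 3) = 2*((-32/7 - 4/7*(-5)) - 3) = 2*((-32/7 + 20/7) - 3) = 2*(-12/7 - 3) = 2*(-33/7) = -66/7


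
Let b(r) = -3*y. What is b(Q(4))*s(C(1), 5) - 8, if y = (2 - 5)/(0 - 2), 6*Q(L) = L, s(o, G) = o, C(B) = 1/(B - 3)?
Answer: -23/4 ≈ -5.7500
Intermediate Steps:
C(B) = 1/(-3 + B)
Q(L) = L/6
y = 3/2 (y = -3/(-2) = -3*(-½) = 3/2 ≈ 1.5000)
b(r) = -9/2 (b(r) = -3*3/2 = -9/2)
b(Q(4))*s(C(1), 5) - 8 = -9/(2*(-3 + 1)) - 8 = -9/2/(-2) - 8 = -9/2*(-½) - 8 = 9/4 - 8 = -23/4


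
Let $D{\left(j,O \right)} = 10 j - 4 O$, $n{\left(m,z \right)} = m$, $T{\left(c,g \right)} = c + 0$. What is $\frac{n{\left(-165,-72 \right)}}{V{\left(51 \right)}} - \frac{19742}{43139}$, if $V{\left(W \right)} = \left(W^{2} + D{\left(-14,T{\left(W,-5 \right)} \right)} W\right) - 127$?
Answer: $- \frac{5279891}{11820086} \approx -0.44669$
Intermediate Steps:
$T{\left(c,g \right)} = c$
$D{\left(j,O \right)} = - 4 O + 10 j$
$V{\left(W \right)} = -127 + W^{2} + W \left(-140 - 4 W\right)$ ($V{\left(W \right)} = \left(W^{2} + \left(- 4 W + 10 \left(-14\right)\right) W\right) - 127 = \left(W^{2} + \left(- 4 W - 140\right) W\right) - 127 = \left(W^{2} + \left(-140 - 4 W\right) W\right) - 127 = \left(W^{2} + W \left(-140 - 4 W\right)\right) - 127 = -127 + W^{2} + W \left(-140 - 4 W\right)$)
$\frac{n{\left(-165,-72 \right)}}{V{\left(51 \right)}} - \frac{19742}{43139} = - \frac{165}{-127 + 51^{2} - 204 \left(35 + 51\right)} - \frac{19742}{43139} = - \frac{165}{-127 + 2601 - 204 \cdot 86} - \frac{19742}{43139} = - \frac{165}{-127 + 2601 - 17544} - \frac{19742}{43139} = - \frac{165}{-15070} - \frac{19742}{43139} = \left(-165\right) \left(- \frac{1}{15070}\right) - \frac{19742}{43139} = \frac{3}{274} - \frac{19742}{43139} = - \frac{5279891}{11820086}$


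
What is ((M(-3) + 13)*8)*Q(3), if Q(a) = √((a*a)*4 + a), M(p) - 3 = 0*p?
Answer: 128*√39 ≈ 799.36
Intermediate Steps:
M(p) = 3 (M(p) = 3 + 0*p = 3 + 0 = 3)
Q(a) = √(a + 4*a²) (Q(a) = √(a²*4 + a) = √(4*a² + a) = √(a + 4*a²))
((M(-3) + 13)*8)*Q(3) = ((3 + 13)*8)*√(3*(1 + 4*3)) = (16*8)*√(3*(1 + 12)) = 128*√(3*13) = 128*√39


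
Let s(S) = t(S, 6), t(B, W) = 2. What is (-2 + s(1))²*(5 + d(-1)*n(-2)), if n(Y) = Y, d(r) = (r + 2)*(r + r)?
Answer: 0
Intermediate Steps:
d(r) = 2*r*(2 + r) (d(r) = (2 + r)*(2*r) = 2*r*(2 + r))
s(S) = 2
(-2 + s(1))²*(5 + d(-1)*n(-2)) = (-2 + 2)²*(5 + (2*(-1)*(2 - 1))*(-2)) = 0²*(5 + (2*(-1)*1)*(-2)) = 0*(5 - 2*(-2)) = 0*(5 + 4) = 0*9 = 0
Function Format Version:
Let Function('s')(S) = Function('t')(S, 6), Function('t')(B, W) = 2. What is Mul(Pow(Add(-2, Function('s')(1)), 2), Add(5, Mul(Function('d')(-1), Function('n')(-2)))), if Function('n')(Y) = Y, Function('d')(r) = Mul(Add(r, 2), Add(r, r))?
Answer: 0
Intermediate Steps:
Function('d')(r) = Mul(2, r, Add(2, r)) (Function('d')(r) = Mul(Add(2, r), Mul(2, r)) = Mul(2, r, Add(2, r)))
Function('s')(S) = 2
Mul(Pow(Add(-2, Function('s')(1)), 2), Add(5, Mul(Function('d')(-1), Function('n')(-2)))) = Mul(Pow(Add(-2, 2), 2), Add(5, Mul(Mul(2, -1, Add(2, -1)), -2))) = Mul(Pow(0, 2), Add(5, Mul(Mul(2, -1, 1), -2))) = Mul(0, Add(5, Mul(-2, -2))) = Mul(0, Add(5, 4)) = Mul(0, 9) = 0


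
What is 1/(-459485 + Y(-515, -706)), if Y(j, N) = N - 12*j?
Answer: -1/454011 ≈ -2.2026e-6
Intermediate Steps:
1/(-459485 + Y(-515, -706)) = 1/(-459485 + (-706 - 12*(-515))) = 1/(-459485 + (-706 + 6180)) = 1/(-459485 + 5474) = 1/(-454011) = -1/454011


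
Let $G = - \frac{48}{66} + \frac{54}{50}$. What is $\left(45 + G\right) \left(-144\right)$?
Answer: $- \frac{1795968}{275} \approx -6530.8$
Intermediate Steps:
$G = \frac{97}{275}$ ($G = \left(-48\right) \frac{1}{66} + 54 \cdot \frac{1}{50} = - \frac{8}{11} + \frac{27}{25} = \frac{97}{275} \approx 0.35273$)
$\left(45 + G\right) \left(-144\right) = \left(45 + \frac{97}{275}\right) \left(-144\right) = \frac{12472}{275} \left(-144\right) = - \frac{1795968}{275}$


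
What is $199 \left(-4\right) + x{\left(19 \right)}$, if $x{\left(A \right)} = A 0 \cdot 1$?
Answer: $-796$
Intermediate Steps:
$x{\left(A \right)} = 0$ ($x{\left(A \right)} = 0 \cdot 1 = 0$)
$199 \left(-4\right) + x{\left(19 \right)} = 199 \left(-4\right) + 0 = -796 + 0 = -796$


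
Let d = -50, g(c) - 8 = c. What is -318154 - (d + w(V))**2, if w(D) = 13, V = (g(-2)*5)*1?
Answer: -319523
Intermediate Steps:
g(c) = 8 + c
V = 30 (V = ((8 - 2)*5)*1 = (6*5)*1 = 30*1 = 30)
-318154 - (d + w(V))**2 = -318154 - (-50 + 13)**2 = -318154 - 1*(-37)**2 = -318154 - 1*1369 = -318154 - 1369 = -319523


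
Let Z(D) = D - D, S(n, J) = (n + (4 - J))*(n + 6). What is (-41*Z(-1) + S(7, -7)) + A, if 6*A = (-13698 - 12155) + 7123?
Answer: -8663/3 ≈ -2887.7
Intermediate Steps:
S(n, J) = (6 + n)*(4 + n - J) (S(n, J) = (4 + n - J)*(6 + n) = (6 + n)*(4 + n - J))
Z(D) = 0
A = -9365/3 (A = ((-13698 - 12155) + 7123)/6 = (-25853 + 7123)/6 = (⅙)*(-18730) = -9365/3 ≈ -3121.7)
(-41*Z(-1) + S(7, -7)) + A = (-41*0 + (24 + 7² - 6*(-7) + 10*7 - 1*(-7)*7)) - 9365/3 = (0 + (24 + 49 + 42 + 70 + 49)) - 9365/3 = (0 + 234) - 9365/3 = 234 - 9365/3 = -8663/3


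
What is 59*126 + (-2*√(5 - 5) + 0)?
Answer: 7434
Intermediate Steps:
59*126 + (-2*√(5 - 5) + 0) = 7434 + (-2*√0 + 0) = 7434 + (-2*0 + 0) = 7434 + (0 + 0) = 7434 + 0 = 7434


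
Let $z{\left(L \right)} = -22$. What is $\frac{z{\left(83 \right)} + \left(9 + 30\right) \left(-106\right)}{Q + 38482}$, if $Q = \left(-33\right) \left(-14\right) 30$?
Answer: $- \frac{2078}{26171} \approx -0.079401$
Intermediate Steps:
$Q = 13860$ ($Q = 462 \cdot 30 = 13860$)
$\frac{z{\left(83 \right)} + \left(9 + 30\right) \left(-106\right)}{Q + 38482} = \frac{-22 + \left(9 + 30\right) \left(-106\right)}{13860 + 38482} = \frac{-22 + 39 \left(-106\right)}{52342} = \left(-22 - 4134\right) \frac{1}{52342} = \left(-4156\right) \frac{1}{52342} = - \frac{2078}{26171}$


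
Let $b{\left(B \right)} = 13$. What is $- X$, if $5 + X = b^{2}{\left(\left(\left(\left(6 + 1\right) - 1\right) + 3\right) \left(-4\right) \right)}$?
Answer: $-164$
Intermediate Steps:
$X = 164$ ($X = -5 + 13^{2} = -5 + 169 = 164$)
$- X = \left(-1\right) 164 = -164$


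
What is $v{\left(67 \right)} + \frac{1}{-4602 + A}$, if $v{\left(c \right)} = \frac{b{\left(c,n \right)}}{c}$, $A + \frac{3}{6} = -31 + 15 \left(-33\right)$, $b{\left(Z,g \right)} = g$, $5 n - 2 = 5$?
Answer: $\frac{71129}{3436095} \approx 0.020701$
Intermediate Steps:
$n = \frac{7}{5}$ ($n = \frac{2}{5} + \frac{1}{5} \cdot 5 = \frac{2}{5} + 1 = \frac{7}{5} \approx 1.4$)
$A = - \frac{1053}{2}$ ($A = - \frac{1}{2} + \left(-31 + 15 \left(-33\right)\right) = - \frac{1}{2} - 526 = - \frac{1053}{2} \approx -526.5$)
$v{\left(c \right)} = \frac{7}{5 c}$
$v{\left(67 \right)} + \frac{1}{-4602 + A} = \frac{7}{5 \cdot 67} + \frac{1}{-4602 - \frac{1053}{2}} = \frac{7}{5} \cdot \frac{1}{67} + \frac{1}{- \frac{10257}{2}} = \frac{7}{335} - \frac{2}{10257} = \frac{71129}{3436095}$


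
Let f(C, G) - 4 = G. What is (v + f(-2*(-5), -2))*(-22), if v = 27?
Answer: -638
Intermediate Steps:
f(C, G) = 4 + G
(v + f(-2*(-5), -2))*(-22) = (27 + (4 - 2))*(-22) = (27 + 2)*(-22) = 29*(-22) = -638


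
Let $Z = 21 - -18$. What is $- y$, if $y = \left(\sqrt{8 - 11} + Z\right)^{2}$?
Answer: $- \left(39 + i \sqrt{3}\right)^{2} \approx -1518.0 - 135.1 i$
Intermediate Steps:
$Z = 39$ ($Z = 21 + 18 = 39$)
$y = \left(39 + i \sqrt{3}\right)^{2}$ ($y = \left(\sqrt{8 - 11} + 39\right)^{2} = \left(\sqrt{-3} + 39\right)^{2} = \left(i \sqrt{3} + 39\right)^{2} = \left(39 + i \sqrt{3}\right)^{2} \approx 1518.0 + 135.1 i$)
$- y = - \left(39 + i \sqrt{3}\right)^{2}$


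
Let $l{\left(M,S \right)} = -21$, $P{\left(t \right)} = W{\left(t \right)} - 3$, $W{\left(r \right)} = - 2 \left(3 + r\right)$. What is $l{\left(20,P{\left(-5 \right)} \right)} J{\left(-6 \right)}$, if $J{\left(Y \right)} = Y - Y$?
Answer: $0$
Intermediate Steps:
$W{\left(r \right)} = -6 - 2 r$
$P{\left(t \right)} = -9 - 2 t$ ($P{\left(t \right)} = \left(-6 - 2 t\right) - 3 = -9 - 2 t$)
$J{\left(Y \right)} = 0$
$l{\left(20,P{\left(-5 \right)} \right)} J{\left(-6 \right)} = \left(-21\right) 0 = 0$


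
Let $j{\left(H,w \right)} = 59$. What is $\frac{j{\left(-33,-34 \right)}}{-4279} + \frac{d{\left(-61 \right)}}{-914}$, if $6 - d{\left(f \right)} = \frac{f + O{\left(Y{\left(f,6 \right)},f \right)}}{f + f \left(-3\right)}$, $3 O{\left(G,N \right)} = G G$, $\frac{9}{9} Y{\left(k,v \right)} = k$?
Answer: $- \frac{114709}{11733018} \approx -0.0097766$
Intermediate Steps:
$Y{\left(k,v \right)} = k$
$O{\left(G,N \right)} = \frac{G^{2}}{3}$ ($O{\left(G,N \right)} = \frac{G G}{3} = \frac{G^{2}}{3}$)
$d{\left(f \right)} = 6 + \frac{f + \frac{f^{2}}{3}}{2 f}$ ($d{\left(f \right)} = 6 - \frac{f + \frac{f^{2}}{3}}{f + f \left(-3\right)} = 6 - \frac{f + \frac{f^{2}}{3}}{f - 3 f} = 6 - \frac{f + \frac{f^{2}}{3}}{\left(-2\right) f} = 6 - \left(f + \frac{f^{2}}{3}\right) \left(- \frac{1}{2 f}\right) = 6 - - \frac{f + \frac{f^{2}}{3}}{2 f} = 6 + \frac{f + \frac{f^{2}}{3}}{2 f}$)
$\frac{j{\left(-33,-34 \right)}}{-4279} + \frac{d{\left(-61 \right)}}{-914} = \frac{59}{-4279} + \frac{\frac{13}{2} + \frac{1}{6} \left(-61\right)}{-914} = 59 \left(- \frac{1}{4279}\right) + \left(\frac{13}{2} - \frac{61}{6}\right) \left(- \frac{1}{914}\right) = - \frac{59}{4279} - - \frac{11}{2742} = - \frac{59}{4279} + \frac{11}{2742} = - \frac{114709}{11733018}$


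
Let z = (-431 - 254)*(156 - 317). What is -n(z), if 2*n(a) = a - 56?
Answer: -110229/2 ≈ -55115.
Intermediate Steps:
z = 110285 (z = -685*(-161) = 110285)
n(a) = -28 + a/2 (n(a) = (a - 56)/2 = (-56 + a)/2 = -28 + a/2)
-n(z) = -(-28 + (½)*110285) = -(-28 + 110285/2) = -1*110229/2 = -110229/2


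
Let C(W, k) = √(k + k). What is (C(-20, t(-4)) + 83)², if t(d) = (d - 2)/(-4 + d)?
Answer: (166 + √6)²/4 ≈ 7093.8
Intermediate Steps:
t(d) = (-2 + d)/(-4 + d)
C(W, k) = √2*√k (C(W, k) = √(2*k) = √2*√k)
(C(-20, t(-4)) + 83)² = (√2*√((-2 - 4)/(-4 - 4)) + 83)² = (√2*√(-6/(-8)) + 83)² = (√2*√(-⅛*(-6)) + 83)² = (√2*√(¾) + 83)² = (√2*(√3/2) + 83)² = (√6/2 + 83)² = (83 + √6/2)²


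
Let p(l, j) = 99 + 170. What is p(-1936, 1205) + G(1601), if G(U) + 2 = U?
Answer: 1868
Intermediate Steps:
p(l, j) = 269
G(U) = -2 + U
p(-1936, 1205) + G(1601) = 269 + (-2 + 1601) = 269 + 1599 = 1868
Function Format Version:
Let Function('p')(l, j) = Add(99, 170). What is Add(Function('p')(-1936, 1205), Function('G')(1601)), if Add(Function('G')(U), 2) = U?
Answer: 1868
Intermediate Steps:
Function('p')(l, j) = 269
Function('G')(U) = Add(-2, U)
Add(Function('p')(-1936, 1205), Function('G')(1601)) = Add(269, Add(-2, 1601)) = Add(269, 1599) = 1868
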